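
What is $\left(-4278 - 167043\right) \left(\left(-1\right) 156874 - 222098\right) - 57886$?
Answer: $64925804126$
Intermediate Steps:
$\left(-4278 - 167043\right) \left(\left(-1\right) 156874 - 222098\right) - 57886 = - 171321 \left(-156874 - 222098\right) - 57886 = \left(-171321\right) \left(-378972\right) - 57886 = 64925862012 - 57886 = 64925804126$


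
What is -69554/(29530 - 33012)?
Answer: 34777/1741 ≈ 19.975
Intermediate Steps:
-69554/(29530 - 33012) = -69554/(-3482) = -69554*(-1/3482) = 34777/1741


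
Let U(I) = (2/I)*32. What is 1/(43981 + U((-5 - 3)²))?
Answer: 1/43982 ≈ 2.2737e-5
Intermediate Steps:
U(I) = 64/I
1/(43981 + U((-5 - 3)²)) = 1/(43981 + 64/((-5 - 3)²)) = 1/(43981 + 64/((-8)²)) = 1/(43981 + 64/64) = 1/(43981 + 64*(1/64)) = 1/(43981 + 1) = 1/43982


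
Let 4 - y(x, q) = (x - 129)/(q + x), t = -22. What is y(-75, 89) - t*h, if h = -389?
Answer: -59776/7 ≈ -8539.4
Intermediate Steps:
y(x, q) = 4 - (-129 + x)/(q + x) (y(x, q) = 4 - (x - 129)/(q + x) = 4 - (-129 + x)/(q + x))
y(-75, 89) - t*h = (129 + 3*(-75) + 4*89)/(89 - 75) - (-22)*(-389) = (129 - 225 + 356)/14 - 1*8558 = (1/14)*260 - 8558 = 130/7 - 8558 = -59776/7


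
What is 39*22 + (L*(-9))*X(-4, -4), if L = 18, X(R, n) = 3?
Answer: 372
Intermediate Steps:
39*22 + (L*(-9))*X(-4, -4) = 39*22 + (18*(-9))*3 = 858 - 162*3 = 858 - 486 = 372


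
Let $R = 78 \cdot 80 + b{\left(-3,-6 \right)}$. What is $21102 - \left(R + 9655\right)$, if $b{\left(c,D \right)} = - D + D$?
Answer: $5207$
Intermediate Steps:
$b{\left(c,D \right)} = 0$
$R = 6240$ ($R = 78 \cdot 80 + 0 = 6240 + 0 = 6240$)
$21102 - \left(R + 9655\right) = 21102 - \left(6240 + 9655\right) = 21102 - 15895 = 5207$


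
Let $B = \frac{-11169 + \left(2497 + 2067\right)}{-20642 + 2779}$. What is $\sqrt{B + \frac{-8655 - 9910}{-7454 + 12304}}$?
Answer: $\frac{i \sqrt{1038213903394590}}{17327110} \approx 1.8596 i$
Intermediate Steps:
$B = \frac{6605}{17863}$ ($B = \frac{-11169 + 4564}{-17863} = \left(-6605\right) \left(- \frac{1}{17863}\right) = \frac{6605}{17863} \approx 0.36976$)
$\sqrt{B + \frac{-8655 - 9910}{-7454 + 12304}} = \sqrt{\frac{6605}{17863} + \frac{-8655 - 9910}{-7454 + 12304}} = \sqrt{\frac{6605}{17863} - \frac{18565}{4850}} = \sqrt{\frac{6605}{17863} - \frac{3713}{970}} = \sqrt{- \frac{59918469}{17327110}} = \frac{i \sqrt{1038213903394590}}{17327110}$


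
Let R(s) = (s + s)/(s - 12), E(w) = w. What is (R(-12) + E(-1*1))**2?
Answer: 0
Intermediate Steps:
R(s) = 2*s/(-12 + s) (R(s) = (2*s)/(-12 + s) = 2*s/(-12 + s))
(R(-12) + E(-1*1))**2 = (2*(-12)/(-12 - 12) - 1*1)**2 = (2*(-12)/(-24) - 1)**2 = (2*(-12)*(-1/24) - 1)**2 = (1 - 1)**2 = 0**2 = 0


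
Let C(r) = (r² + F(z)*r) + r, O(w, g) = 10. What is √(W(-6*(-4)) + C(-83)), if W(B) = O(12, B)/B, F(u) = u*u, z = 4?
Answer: 13*√1167/6 ≈ 74.016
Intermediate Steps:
F(u) = u²
C(r) = r² + 17*r (C(r) = (r² + 4²*r) + r = (r² + 16*r) + r = r² + 17*r)
W(B) = 10/B
√(W(-6*(-4)) + C(-83)) = √(10/((-6*(-4))) - 83*(17 - 83)) = √(10/24 - 83*(-66)) = √(10*(1/24) + 5478) = √(5/12 + 5478) = √(65741/12) = 13*√1167/6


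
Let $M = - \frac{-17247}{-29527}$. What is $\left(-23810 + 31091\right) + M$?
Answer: $\frac{214968840}{29527} \approx 7280.4$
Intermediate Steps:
$M = - \frac{17247}{29527}$ ($M = - \frac{\left(-17247\right) \left(-1\right)}{29527} = \left(-1\right) \frac{17247}{29527} = - \frac{17247}{29527} \approx -0.58411$)
$\left(-23810 + 31091\right) + M = \left(-23810 + 31091\right) - \frac{17247}{29527} = 7281 - \frac{17247}{29527} = \frac{214968840}{29527}$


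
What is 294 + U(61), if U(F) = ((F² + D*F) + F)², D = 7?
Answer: 17715975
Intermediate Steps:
U(F) = (F² + 8*F)² (U(F) = ((F² + 7*F) + F)² = (F² + 8*F)²)
294 + U(61) = 294 + 61²*(8 + 61)² = 294 + 3721*69² = 294 + 3721*4761 = 294 + 17715681 = 17715975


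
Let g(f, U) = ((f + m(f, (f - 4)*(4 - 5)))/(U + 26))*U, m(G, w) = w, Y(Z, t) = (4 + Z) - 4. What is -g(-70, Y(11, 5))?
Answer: -44/37 ≈ -1.1892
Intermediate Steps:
Y(Z, t) = Z
g(f, U) = 4*U/(26 + U) (g(f, U) = ((f + (f - 4)*(4 - 5))/(U + 26))*U = ((f + (-4 + f)*(-1))/(26 + U))*U = ((f + (4 - f))/(26 + U))*U = (4/(26 + U))*U = 4*U/(26 + U))
-g(-70, Y(11, 5)) = -4*11/(26 + 11) = -4*11/37 = -1*44/37 = -44/37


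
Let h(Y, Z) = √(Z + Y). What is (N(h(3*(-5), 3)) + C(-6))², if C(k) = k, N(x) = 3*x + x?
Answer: -156 - 96*I*√3 ≈ -156.0 - 166.28*I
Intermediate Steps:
h(Y, Z) = √(Y + Z)
N(x) = 4*x
(N(h(3*(-5), 3)) + C(-6))² = (4*√(3*(-5) + 3) - 6)² = (4*√(-15 + 3) - 6)² = (4*√(-12) - 6)² = (4*(2*I*√3) - 6)² = (8*I*√3 - 6)² = (-6 + 8*I*√3)²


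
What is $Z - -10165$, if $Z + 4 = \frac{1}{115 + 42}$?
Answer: $\frac{1595278}{157} \approx 10161.0$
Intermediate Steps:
$Z = - \frac{627}{157}$ ($Z = -4 + \frac{1}{115 + 42} = -4 + \frac{1}{157} = - \frac{627}{157} \approx -3.9936$)
$Z - -10165 = - \frac{627}{157} - -10165 = - \frac{627}{157} + 10165 = \frac{1595278}{157}$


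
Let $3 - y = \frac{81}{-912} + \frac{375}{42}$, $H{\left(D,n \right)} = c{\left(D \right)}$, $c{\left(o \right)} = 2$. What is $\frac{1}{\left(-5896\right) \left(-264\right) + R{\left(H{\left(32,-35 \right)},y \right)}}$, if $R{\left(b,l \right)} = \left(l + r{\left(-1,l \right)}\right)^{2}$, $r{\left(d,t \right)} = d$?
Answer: $\frac{4528384}{7048840792921} \approx 6.4243 \cdot 10^{-7}$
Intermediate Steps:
$H{\left(D,n \right)} = 2$
$y = - \frac{12427}{2128}$ ($y = 3 - \left(\frac{81}{-912} + \frac{375}{42}\right) = 3 - \left(81 \left(- \frac{1}{912}\right) + 375 \cdot \frac{1}{42}\right) = 3 - \left(- \frac{27}{304} + \frac{125}{14}\right) = 3 - \frac{18811}{2128} = - \frac{12427}{2128} \approx -5.8398$)
$R{\left(b,l \right)} = \left(-1 + l\right)^{2}$ ($R{\left(b,l \right)} = \left(l - 1\right)^{2} = \left(-1 + l\right)^{2}$)
$\frac{1}{\left(-5896\right) \left(-264\right) + R{\left(H{\left(32,-35 \right)},y \right)}} = \frac{1}{\left(-5896\right) \left(-264\right) + \left(-1 - \frac{12427}{2128}\right)^{2}} = \frac{1}{1556544 + \left(- \frac{14555}{2128}\right)^{2}} = \frac{1}{1556544 + \frac{211848025}{4528384}} = \frac{1}{\frac{7048840792921}{4528384}} = \frac{4528384}{7048840792921}$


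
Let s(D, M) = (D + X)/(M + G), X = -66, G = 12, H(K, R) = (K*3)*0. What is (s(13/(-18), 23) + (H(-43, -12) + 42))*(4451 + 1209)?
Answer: 14296594/63 ≈ 2.2693e+5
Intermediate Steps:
H(K, R) = 0 (H(K, R) = (3*K)*0 = 0)
s(D, M) = (-66 + D)/(12 + M) (s(D, M) = (D - 66)/(M + 12) = (-66 + D)/(12 + M))
(s(13/(-18), 23) + (H(-43, -12) + 42))*(4451 + 1209) = ((-66 + 13/(-18))/(12 + 23) + (0 + 42))*(4451 + 1209) = ((-66 + 13*(-1/18))/35 + 42)*5660 = ((-66 - 13/18)/35 + 42)*5660 = ((1/35)*(-1201/18) + 42)*5660 = (-1201/630 + 42)*5660 = (25259/630)*5660 = 14296594/63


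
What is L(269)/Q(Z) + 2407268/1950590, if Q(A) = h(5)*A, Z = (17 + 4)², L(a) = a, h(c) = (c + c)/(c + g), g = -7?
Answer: 478331723/430105095 ≈ 1.1121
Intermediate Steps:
h(c) = 2*c/(-7 + c) (h(c) = (c + c)/(c - 7) = (2*c)/(-7 + c) = 2*c/(-7 + c))
Z = 441 (Z = 21² = 441)
Q(A) = -5*A (Q(A) = (2*5/(-7 + 5))*A = (2*5/(-2))*A = (2*5*(-½))*A = -5*A)
L(269)/Q(Z) + 2407268/1950590 = 269/((-5*441)) + 2407268/1950590 = 269/(-2205) + 2407268*(1/1950590) = 269*(-1/2205) + 1203634/975295 = -269/2205 + 1203634/975295 = 478331723/430105095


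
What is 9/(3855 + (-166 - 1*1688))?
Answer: 3/667 ≈ 0.0044978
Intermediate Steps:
9/(3855 + (-166 - 1*1688)) = 9/(3855 + (-166 - 1688)) = 9/(3855 - 1854) = 9/2001 = 9*(1/2001) = 3/667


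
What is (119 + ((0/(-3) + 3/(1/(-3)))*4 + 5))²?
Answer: 7744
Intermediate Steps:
(119 + ((0/(-3) + 3/(1/(-3)))*4 + 5))² = (119 + ((0*(-⅓) + 3/(-⅓))*4 + 5))² = (119 + ((0 + 3*(-3))*4 + 5))² = (119 + ((0 - 9)*4 + 5))² = (119 + (-9*4 + 5))² = (119 + (-36 + 5))² = (119 - 31)² = 88² = 7744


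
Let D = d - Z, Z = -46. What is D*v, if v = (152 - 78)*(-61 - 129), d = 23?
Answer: -970140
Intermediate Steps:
v = -14060 (v = 74*(-190) = -14060)
D = 69 (D = 23 - 1*(-46) = 23 + 46 = 69)
D*v = 69*(-14060) = -970140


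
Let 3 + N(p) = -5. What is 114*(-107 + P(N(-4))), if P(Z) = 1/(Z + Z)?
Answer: -97641/8 ≈ -12205.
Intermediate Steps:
N(p) = -8 (N(p) = -3 - 5 = -8)
P(Z) = 1/(2*Z)
114*(-107 + P(N(-4))) = 114*(-107 + (½)/(-8)) = 114*(-107 + (½)*(-⅛)) = 114*(-107 - 1/16) = 114*(-1713/16) = -97641/8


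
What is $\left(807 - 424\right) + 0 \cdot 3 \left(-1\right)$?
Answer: $383$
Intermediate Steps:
$\left(807 - 424\right) + 0 \cdot 3 \left(-1\right) = 383 + 0 \left(-1\right) = 383 + 0 = 383$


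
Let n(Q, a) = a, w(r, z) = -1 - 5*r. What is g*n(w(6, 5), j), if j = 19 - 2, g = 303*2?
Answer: 10302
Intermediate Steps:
g = 606
j = 17
g*n(w(6, 5), j) = 606*17 = 10302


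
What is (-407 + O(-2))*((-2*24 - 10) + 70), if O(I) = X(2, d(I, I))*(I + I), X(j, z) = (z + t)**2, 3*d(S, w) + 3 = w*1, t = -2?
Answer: -16588/3 ≈ -5529.3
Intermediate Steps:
d(S, w) = -1 + w/3 (d(S, w) = -1 + (w*1)/3 = -1 + w/3)
X(j, z) = (-2 + z)**2 (X(j, z) = (z - 2)**2 = (-2 + z)**2)
O(I) = 2*I*(-3 + I/3)**2 (O(I) = (-2 + (-1 + I/3))**2*(I + I) = (-3 + I/3)**2*(2*I) = 2*I*(-3 + I/3)**2)
(-407 + O(-2))*((-2*24 - 10) + 70) = (-407 + (2/9)*(-2)*(-9 - 2)**2)*((-2*24 - 10) + 70) = (-407 + (2/9)*(-2)*(-11)**2)*((-48 - 10) + 70) = (-407 + (2/9)*(-2)*121)*(-58 + 70) = (-407 - 484/9)*12 = -4147/9*12 = -16588/3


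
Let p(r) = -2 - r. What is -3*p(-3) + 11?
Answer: 8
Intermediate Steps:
-3*p(-3) + 11 = -3*(-2 - 1*(-3)) + 11 = -3*(-2 + 3) + 11 = -3*1 + 11 = -3 + 11 = 8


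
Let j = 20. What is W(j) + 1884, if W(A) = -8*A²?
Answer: -1316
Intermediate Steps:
W(j) + 1884 = -8*20² + 1884 = -8*400 + 1884 = -3200 + 1884 = -1316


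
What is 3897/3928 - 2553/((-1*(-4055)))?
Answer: 5774151/15928040 ≈ 0.36251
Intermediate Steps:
3897/3928 - 2553/((-1*(-4055))) = 3897*(1/3928) - 2553/4055 = 3897/3928 - 2553*1/4055 = 3897/3928 - 2553/4055 = 5774151/15928040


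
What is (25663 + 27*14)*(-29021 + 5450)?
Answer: -613812411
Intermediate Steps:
(25663 + 27*14)*(-29021 + 5450) = (25663 + 378)*(-23571) = 26041*(-23571) = -613812411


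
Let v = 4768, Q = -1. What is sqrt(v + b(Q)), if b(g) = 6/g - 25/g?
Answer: sqrt(4787) ≈ 69.188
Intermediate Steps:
b(g) = -19/g
sqrt(v + b(Q)) = sqrt(4768 - 19/(-1)) = sqrt(4768 - 19*(-1)) = sqrt(4768 + 19) = sqrt(4787)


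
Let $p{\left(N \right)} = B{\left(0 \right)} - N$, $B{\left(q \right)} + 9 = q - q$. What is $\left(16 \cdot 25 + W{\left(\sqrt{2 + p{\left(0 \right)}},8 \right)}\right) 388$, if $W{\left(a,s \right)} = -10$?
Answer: $151320$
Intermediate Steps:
$B{\left(q \right)} = -9$ ($B{\left(q \right)} = -9 + \left(q - q\right) = -9 + 0 = -9$)
$p{\left(N \right)} = -9 - N$
$\left(16 \cdot 25 + W{\left(\sqrt{2 + p{\left(0 \right)}},8 \right)}\right) 388 = \left(16 \cdot 25 - 10\right) 388 = \left(400 - 10\right) 388 = 390 \cdot 388 = 151320$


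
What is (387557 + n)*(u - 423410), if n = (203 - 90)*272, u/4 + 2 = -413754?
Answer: -869394393162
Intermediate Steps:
u = -1655024 (u = -8 + 4*(-413754) = -8 - 1655016 = -1655024)
n = 30736 (n = 113*272 = 30736)
(387557 + n)*(u - 423410) = (387557 + 30736)*(-1655024 - 423410) = 418293*(-2078434) = -869394393162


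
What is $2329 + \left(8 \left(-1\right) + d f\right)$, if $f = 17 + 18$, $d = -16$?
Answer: $1761$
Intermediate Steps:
$f = 35$
$2329 + \left(8 \left(-1\right) + d f\right) = 2329 + \left(8 \left(-1\right) - 560\right) = 2329 - 568 = 1761$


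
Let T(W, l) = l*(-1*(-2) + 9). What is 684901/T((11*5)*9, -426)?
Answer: -684901/4686 ≈ -146.16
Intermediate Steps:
T(W, l) = 11*l (T(W, l) = l*(2 + 9) = l*11 = 11*l)
684901/T((11*5)*9, -426) = 684901/((11*(-426))) = 684901/(-4686) = 684901*(-1/4686) = -684901/4686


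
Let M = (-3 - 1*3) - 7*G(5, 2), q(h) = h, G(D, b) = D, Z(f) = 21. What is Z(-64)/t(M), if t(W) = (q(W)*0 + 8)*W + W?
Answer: -7/123 ≈ -0.056911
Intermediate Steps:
M = -41 (M = (-3 - 1*3) - 7*5 = (-3 - 3) - 35 = -6 - 35 = -41)
t(W) = 9*W (t(W) = (W*0 + 8)*W + W = (0 + 8)*W + W = 8*W + W = 9*W)
Z(-64)/t(M) = 21/((9*(-41))) = 21/(-369) = 21*(-1/369) = -7/123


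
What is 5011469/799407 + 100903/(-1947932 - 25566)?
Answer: 9809461484041/1577628115686 ≈ 6.2179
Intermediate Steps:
5011469/799407 + 100903/(-1947932 - 25566) = 5011469*(1/799407) + 100903/(-1973498) = 5011469/799407 + 100903*(-1/1973498) = 5011469/799407 - 100903/1973498 = 9809461484041/1577628115686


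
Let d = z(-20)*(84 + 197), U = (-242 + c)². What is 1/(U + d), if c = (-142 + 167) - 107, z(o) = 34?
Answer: 1/114530 ≈ 8.7313e-6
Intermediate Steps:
c = -82 (c = 25 - 107 = -82)
U = 104976 (U = (-242 - 82)² = (-324)² = 104976)
d = 9554 (d = 34*(84 + 197) = 34*281 = 9554)
1/(U + d) = 1/(104976 + 9554) = 1/114530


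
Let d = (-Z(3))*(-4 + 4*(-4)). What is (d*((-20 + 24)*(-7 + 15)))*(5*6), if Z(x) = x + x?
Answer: 115200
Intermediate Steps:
Z(x) = 2*x
d = 120 (d = (-2*3)*(-4 + 4*(-4)) = (-1*6)*(-4 - 16) = -6*(-20) = 120)
(d*((-20 + 24)*(-7 + 15)))*(5*6) = (120*((-20 + 24)*(-7 + 15)))*(5*6) = (120*(4*8))*30 = (120*32)*30 = 3840*30 = 115200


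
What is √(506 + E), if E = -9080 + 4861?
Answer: I*√3713 ≈ 60.934*I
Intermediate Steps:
E = -4219
√(506 + E) = √(506 - 4219) = √(-3713) = I*√3713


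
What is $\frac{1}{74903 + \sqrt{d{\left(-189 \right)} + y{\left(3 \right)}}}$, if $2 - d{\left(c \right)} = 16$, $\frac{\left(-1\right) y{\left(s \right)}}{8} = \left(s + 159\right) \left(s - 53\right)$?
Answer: $\frac{74903}{5610394623} - \frac{\sqrt{64786}}{5610394623} \approx 1.3305 \cdot 10^{-5}$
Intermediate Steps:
$y{\left(s \right)} = - 8 \left(-53 + s\right) \left(159 + s\right)$ ($y{\left(s \right)} = - 8 \left(s + 159\right) \left(s - 53\right) = - 8 \left(159 + s\right) \left(-53 + s\right) = - 8 \left(-53 + s\right) \left(159 + s\right)$)
$d{\left(c \right)} = -14$ ($d{\left(c \right)} = 2 - 16 = -14$)
$\frac{1}{74903 + \sqrt{d{\left(-189 \right)} + y{\left(3 \right)}}} = \frac{1}{74903 + \sqrt{-14 - \left(-64872 + 72\right)}} = \frac{1}{74903 + \sqrt{-14 - -64800}} = \frac{1}{74903 + \sqrt{-14 + 64800}} = \frac{1}{74903 + \sqrt{64786}}$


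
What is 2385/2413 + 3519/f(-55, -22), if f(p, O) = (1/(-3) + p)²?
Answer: 142143183/66492628 ≈ 2.1377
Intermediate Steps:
f(p, O) = (-⅓ + p)²
2385/2413 + 3519/f(-55, -22) = 2385/2413 + 3519/(((-1 + 3*(-55))²/9)) = 2385*(1/2413) + 3519/(((-1 - 165)²/9)) = 2385/2413 + 3519/(((⅑)*(-166)²)) = 2385/2413 + 3519/(((⅑)*27556)) = 2385/2413 + 3519/(27556/9) = 2385/2413 + 3519*(9/27556) = 2385/2413 + 31671/27556 = 142143183/66492628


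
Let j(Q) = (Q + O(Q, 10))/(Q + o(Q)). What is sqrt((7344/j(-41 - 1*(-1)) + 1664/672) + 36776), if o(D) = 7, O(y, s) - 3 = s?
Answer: 2*sqrt(5044431)/21 ≈ 213.90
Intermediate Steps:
O(y, s) = 3 + s
j(Q) = (13 + Q)/(7 + Q) (j(Q) = (Q + (3 + 10))/(Q + 7) = (Q + 13)/(7 + Q) = (13 + Q)/(7 + Q))
sqrt((7344/j(-41 - 1*(-1)) + 1664/672) + 36776) = sqrt((7344/(((13 + (-41 - 1*(-1)))/(7 + (-41 - 1*(-1))))) + 1664/672) + 36776) = sqrt((7344/(((13 + (-41 + 1))/(7 + (-41 + 1)))) + 1664*(1/672)) + 36776) = sqrt((7344/(((13 - 40)/(7 - 40))) + 52/21) + 36776) = sqrt((7344/((-27/(-33))) + 52/21) + 36776) = sqrt((7344/((-1/33*(-27))) + 52/21) + 36776) = sqrt((7344/(9/11) + 52/21) + 36776) = sqrt((7344*(11/9) + 52/21) + 36776) = sqrt((8976 + 52/21) + 36776) = sqrt(188548/21 + 36776) = sqrt(960844/21) = 2*sqrt(5044431)/21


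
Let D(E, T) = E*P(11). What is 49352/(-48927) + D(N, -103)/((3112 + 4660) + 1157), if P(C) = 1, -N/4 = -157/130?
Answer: -28627797442/28396496895 ≈ -1.0081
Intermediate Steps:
N = 314/65 (N = -(-628)/130 = -4*(-157/130) = 314/65 ≈ 4.8308)
D(E, T) = E (D(E, T) = E*1 = E)
49352/(-48927) + D(N, -103)/((3112 + 4660) + 1157) = 49352/(-48927) + 314/(65*((3112 + 4660) + 1157)) = 49352*(-1/48927) + 314/(65*(7772 + 1157)) = -49352/48927 + (314/65)/8929 = -49352/48927 + (314/65)*(1/8929) = -49352/48927 + 314/580385 = -28627797442/28396496895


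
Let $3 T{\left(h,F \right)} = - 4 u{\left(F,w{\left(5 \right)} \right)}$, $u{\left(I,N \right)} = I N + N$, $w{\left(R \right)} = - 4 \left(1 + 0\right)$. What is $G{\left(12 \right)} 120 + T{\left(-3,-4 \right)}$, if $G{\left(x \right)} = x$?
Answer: $1424$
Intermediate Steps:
$w{\left(R \right)} = -4$ ($w{\left(R \right)} = \left(-4\right) 1 = -4$)
$u{\left(I,N \right)} = N + I N$
$T{\left(h,F \right)} = \frac{16}{3} + \frac{16 F}{3}$ ($T{\left(h,F \right)} = \frac{\left(-4\right) \left(- 4 \left(1 + F\right)\right)}{3} = \frac{\left(-4\right) \left(-4 - 4 F\right)}{3} = \frac{16 + 16 F}{3} = \frac{16}{3} + \frac{16 F}{3}$)
$G{\left(12 \right)} 120 + T{\left(-3,-4 \right)} = 12 \cdot 120 + \left(\frac{16}{3} + \frac{16}{3} \left(-4\right)\right) = 1440 + \left(\frac{16}{3} - \frac{64}{3}\right) = 1440 - 16 = 1424$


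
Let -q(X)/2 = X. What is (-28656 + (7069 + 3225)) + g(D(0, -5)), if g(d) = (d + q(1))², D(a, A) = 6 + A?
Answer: -18361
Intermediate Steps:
q(X) = -2*X
g(d) = (-2 + d)² (g(d) = (d - 2*1)² = (d - 2)² = (-2 + d)²)
(-28656 + (7069 + 3225)) + g(D(0, -5)) = (-28656 + (7069 + 3225)) + (-2 + (6 - 5))² = (-28656 + 10294) + (-2 + 1)² = -18362 + (-1)² = -18362 + 1 = -18361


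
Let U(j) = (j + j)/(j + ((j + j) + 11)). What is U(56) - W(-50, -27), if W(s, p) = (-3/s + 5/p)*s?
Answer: -27227/4833 ≈ -5.6336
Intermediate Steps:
U(j) = 2*j/(11 + 3*j) (U(j) = (2*j)/(j + (2*j + 11)) = (2*j)/(j + (11 + 2*j)) = (2*j)/(11 + 3*j) = 2*j/(11 + 3*j))
W(s, p) = s*(-3/s + 5/p)
U(56) - W(-50, -27) = 2*56/(11 + 3*56) - (-3 + 5*(-50)/(-27)) = 2*56/(11 + 168) - (-3 + 5*(-50)*(-1/27)) = 2*56/179 - (-3 + 250/27) = 2*56*(1/179) - 1*169/27 = 112/179 - 169/27 = -27227/4833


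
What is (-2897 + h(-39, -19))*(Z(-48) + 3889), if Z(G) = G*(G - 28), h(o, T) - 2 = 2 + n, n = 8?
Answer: -21744245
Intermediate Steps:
h(o, T) = 12 (h(o, T) = 2 + (2 + 8) = 2 + 10 = 12)
Z(G) = G*(-28 + G)
(-2897 + h(-39, -19))*(Z(-48) + 3889) = (-2897 + 12)*(-48*(-28 - 48) + 3889) = -2885*(-48*(-76) + 3889) = -2885*(3648 + 3889) = -2885*7537 = -21744245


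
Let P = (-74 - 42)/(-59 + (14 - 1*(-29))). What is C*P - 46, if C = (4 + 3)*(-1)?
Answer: -387/4 ≈ -96.750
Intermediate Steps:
C = -7 (C = 7*(-1) = -7)
P = 29/4 (P = -116/(-59 + (14 + 29)) = -116/(-59 + 43) = -116/(-16) = -116*(-1/16) = 29/4 ≈ 7.2500)
C*P - 46 = -7*29/4 - 46 = -203/4 - 46 = -387/4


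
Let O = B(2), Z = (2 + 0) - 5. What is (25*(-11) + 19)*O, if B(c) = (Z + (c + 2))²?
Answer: -256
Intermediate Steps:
Z = -3 (Z = 2 - 5 = -3)
B(c) = (-1 + c)² (B(c) = (-3 + (c + 2))² = (-3 + (2 + c))² = (-1 + c)²)
O = 1 (O = (-1 + 2)² = 1² = 1)
(25*(-11) + 19)*O = (25*(-11) + 19)*1 = (-275 + 19)*1 = -256*1 = -256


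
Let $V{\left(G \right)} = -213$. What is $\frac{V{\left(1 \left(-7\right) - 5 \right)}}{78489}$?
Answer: $- \frac{71}{26163} \approx -0.0027138$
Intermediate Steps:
$\frac{V{\left(1 \left(-7\right) - 5 \right)}}{78489} = - \frac{213}{78489} = \left(-213\right) \frac{1}{78489} = - \frac{71}{26163}$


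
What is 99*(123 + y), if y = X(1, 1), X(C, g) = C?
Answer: 12276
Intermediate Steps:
y = 1
99*(123 + y) = 99*(123 + 1) = 99*124 = 12276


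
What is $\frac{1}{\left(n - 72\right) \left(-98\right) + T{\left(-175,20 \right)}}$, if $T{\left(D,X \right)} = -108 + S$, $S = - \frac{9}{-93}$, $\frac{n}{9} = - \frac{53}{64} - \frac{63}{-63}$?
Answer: $\frac{992}{6742131} \approx 0.00014713$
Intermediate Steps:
$n = \frac{99}{64}$ ($n = 9 \left(- \frac{53}{64} - \frac{63}{-63}\right) = 9 \left(\left(-53\right) \frac{1}{64} - -1\right) = 9 \left(- \frac{53}{64} + 1\right) = 9 \cdot \frac{11}{64} = \frac{99}{64} \approx 1.5469$)
$S = \frac{3}{31}$ ($S = \left(-9\right) \left(- \frac{1}{93}\right) = \frac{3}{31} \approx 0.096774$)
$T{\left(D,X \right)} = - \frac{3345}{31}$ ($T{\left(D,X \right)} = -108 + \frac{3}{31} = - \frac{3345}{31}$)
$\frac{1}{\left(n - 72\right) \left(-98\right) + T{\left(-175,20 \right)}} = \frac{1}{\left(\frac{99}{64} - 72\right) \left(-98\right) - \frac{3345}{31}} = \frac{1}{\left(- \frac{4509}{64}\right) \left(-98\right) - \frac{3345}{31}} = \frac{1}{\frac{220941}{32} - \frac{3345}{31}} = \frac{1}{\frac{6742131}{992}} = \frac{992}{6742131}$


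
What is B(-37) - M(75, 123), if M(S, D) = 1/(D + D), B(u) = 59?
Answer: 14513/246 ≈ 58.996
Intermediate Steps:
M(S, D) = 1/(2*D)
B(-37) - M(75, 123) = 59 - 1/(2*123) = 59 - 1*1/246 = 59 - 1/246 = 14513/246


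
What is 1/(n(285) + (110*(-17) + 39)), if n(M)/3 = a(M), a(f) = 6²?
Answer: -1/1723 ≈ -0.00058038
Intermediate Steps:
a(f) = 36
n(M) = 108 (n(M) = 3*36 = 108)
1/(n(285) + (110*(-17) + 39)) = 1/(108 + (110*(-17) + 39)) = 1/(108 + (-1870 + 39)) = 1/(108 - 1831) = 1/(-1723) = -1/1723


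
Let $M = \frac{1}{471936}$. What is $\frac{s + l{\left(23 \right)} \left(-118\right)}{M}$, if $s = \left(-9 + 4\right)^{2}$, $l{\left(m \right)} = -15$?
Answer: $847125120$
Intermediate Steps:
$s = 25$ ($s = \left(-5\right)^{2} = 25$)
$M = \frac{1}{471936} \approx 2.1189 \cdot 10^{-6}$
$\frac{s + l{\left(23 \right)} \left(-118\right)}{M} = \left(25 - -1770\right) \frac{1}{\frac{1}{471936}} = \left(25 + 1770\right) 471936 = 1795 \cdot 471936 = 847125120$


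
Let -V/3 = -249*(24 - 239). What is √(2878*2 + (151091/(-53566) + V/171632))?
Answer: 9*√93787991838422641565/1149204964 ≈ 75.844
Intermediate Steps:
V = -160605 (V = -(-747)*(24 - 239) = -(-747)*(-215) = -3*53535 = -160605)
√(2878*2 + (151091/(-53566) + V/171632)) = √(2878*2 + (151091/(-53566) - 160605/171632)) = √(5756 + (151091*(-1/53566) - 160605*1/171632)) = √(5756 + (-151091/53566 - 160605/171632)) = √(5756 - 17267508971/4596819856) = √(26442027582165/4596819856) = 9*√93787991838422641565/1149204964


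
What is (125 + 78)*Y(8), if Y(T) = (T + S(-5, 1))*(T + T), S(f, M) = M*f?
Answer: 9744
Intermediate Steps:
Y(T) = 2*T*(-5 + T) (Y(T) = (T + 1*(-5))*(T + T) = (T - 5)*(2*T) = (-5 + T)*(2*T) = 2*T*(-5 + T))
(125 + 78)*Y(8) = (125 + 78)*(2*8*(-5 + 8)) = 203*(2*8*3) = 203*48 = 9744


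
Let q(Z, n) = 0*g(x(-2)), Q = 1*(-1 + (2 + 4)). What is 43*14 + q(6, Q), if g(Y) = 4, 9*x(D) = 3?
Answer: 602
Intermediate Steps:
x(D) = ⅓ (x(D) = (⅑)*3 = ⅓)
Q = 5 (Q = 1*(-1 + 6) = 1*5 = 5)
q(Z, n) = 0 (q(Z, n) = 0*4 = 0)
43*14 + q(6, Q) = 43*14 + 0 = 602 + 0 = 602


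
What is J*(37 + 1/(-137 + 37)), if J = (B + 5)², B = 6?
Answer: 447579/100 ≈ 4475.8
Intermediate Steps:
J = 121 (J = (6 + 5)² = 11² = 121)
J*(37 + 1/(-137 + 37)) = 121*(37 + 1/(-137 + 37)) = 121*(37 + 1/(-100)) = 121*(37 - 1/100) = 121*(3699/100) = 447579/100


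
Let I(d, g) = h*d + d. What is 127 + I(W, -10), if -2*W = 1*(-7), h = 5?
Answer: 148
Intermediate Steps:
W = 7/2 (W = -(-7)/2 = -½*(-7) = 7/2 ≈ 3.5000)
I(d, g) = 6*d (I(d, g) = 5*d + d = 6*d)
127 + I(W, -10) = 127 + 6*(7/2) = 127 + 21 = 148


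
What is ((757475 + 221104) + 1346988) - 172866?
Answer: 2152701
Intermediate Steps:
((757475 + 221104) + 1346988) - 172866 = (978579 + 1346988) - 172866 = 2325567 - 172866 = 2152701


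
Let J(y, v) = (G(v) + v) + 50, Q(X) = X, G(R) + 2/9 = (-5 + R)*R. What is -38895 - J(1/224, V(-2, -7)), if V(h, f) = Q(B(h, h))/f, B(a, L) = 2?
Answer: -17175187/441 ≈ -38946.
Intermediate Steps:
G(R) = -2/9 + R*(-5 + R) (G(R) = -2/9 + (-5 + R)*R = -2/9 + R*(-5 + R))
V(h, f) = 2/f
J(y, v) = 448/9 + v² - 4*v (J(y, v) = ((-2/9 + v² - 5*v) + v) + 50 = (-2/9 + v² - 4*v) + 50 = 448/9 + v² - 4*v)
-38895 - J(1/224, V(-2, -7)) = -38895 - (448/9 + (2/(-7))² - 8/(-7)) = -38895 - (448/9 + (2*(-⅐))² - 8*(-1)/7) = -38895 - (448/9 + (-2/7)² - 4*(-2/7)) = -38895 - (448/9 + 4/49 + 8/7) = -38895 - 1*22492/441 = -38895 - 22492/441 = -17175187/441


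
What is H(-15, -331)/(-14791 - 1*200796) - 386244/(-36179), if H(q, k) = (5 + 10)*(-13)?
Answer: 83276240133/7799722073 ≈ 10.677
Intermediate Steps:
H(q, k) = -195 (H(q, k) = 15*(-13) = -195)
H(-15, -331)/(-14791 - 1*200796) - 386244/(-36179) = -195/(-14791 - 1*200796) - 386244/(-36179) = -195/(-14791 - 200796) - 386244*(-1/36179) = -195/(-215587) + 386244/36179 = -195*(-1/215587) + 386244/36179 = 195/215587 + 386244/36179 = 83276240133/7799722073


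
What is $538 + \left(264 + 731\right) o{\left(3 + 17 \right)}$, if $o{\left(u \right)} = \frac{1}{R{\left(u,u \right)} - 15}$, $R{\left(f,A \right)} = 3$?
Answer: $\frac{5461}{12} \approx 455.08$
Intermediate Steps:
$o{\left(u \right)} = - \frac{1}{12}$ ($o{\left(u \right)} = \frac{1}{3 - 15} = \frac{1}{-12} = - \frac{1}{12}$)
$538 + \left(264 + 731\right) o{\left(3 + 17 \right)} = 538 + \left(264 + 731\right) \left(- \frac{1}{12}\right) = 538 + 995 \left(- \frac{1}{12}\right) = 538 - \frac{995}{12} = \frac{5461}{12}$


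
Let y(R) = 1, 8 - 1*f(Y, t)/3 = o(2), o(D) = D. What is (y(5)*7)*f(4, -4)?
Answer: 126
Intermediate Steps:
f(Y, t) = 18 (f(Y, t) = 24 - 3*2 = 24 - 6 = 18)
(y(5)*7)*f(4, -4) = (1*7)*18 = 7*18 = 126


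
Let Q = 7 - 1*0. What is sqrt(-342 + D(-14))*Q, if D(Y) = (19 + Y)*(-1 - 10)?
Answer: 7*I*sqrt(397) ≈ 139.47*I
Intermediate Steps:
Q = 7 (Q = 7 + 0 = 7)
D(Y) = -209 - 11*Y (D(Y) = (19 + Y)*(-11) = -209 - 11*Y)
sqrt(-342 + D(-14))*Q = sqrt(-342 + (-209 - 11*(-14)))*7 = sqrt(-342 + (-209 + 154))*7 = sqrt(-342 - 55)*7 = sqrt(-397)*7 = (I*sqrt(397))*7 = 7*I*sqrt(397)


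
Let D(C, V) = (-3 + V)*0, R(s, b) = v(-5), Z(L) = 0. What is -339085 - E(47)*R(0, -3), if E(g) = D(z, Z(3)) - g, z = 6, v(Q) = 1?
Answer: -339038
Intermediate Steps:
R(s, b) = 1
D(C, V) = 0
E(g) = -g (E(g) = 0 - g = -g)
-339085 - E(47)*R(0, -3) = -339085 - (-1*47) = -339085 - (-47) = -339085 - 1*(-47) = -339085 + 47 = -339038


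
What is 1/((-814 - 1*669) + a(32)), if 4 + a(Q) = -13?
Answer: -1/1500 ≈ -0.00066667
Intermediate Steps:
a(Q) = -17 (a(Q) = -4 - 13 = -17)
1/((-814 - 1*669) + a(32)) = 1/((-814 - 1*669) - 17) = 1/((-814 - 669) - 17) = 1/(-1483 - 17) = 1/(-1500) = -1/1500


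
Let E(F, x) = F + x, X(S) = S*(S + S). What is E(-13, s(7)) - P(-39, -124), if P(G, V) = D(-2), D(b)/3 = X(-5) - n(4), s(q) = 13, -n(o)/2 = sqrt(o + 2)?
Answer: -150 - 6*sqrt(6) ≈ -164.70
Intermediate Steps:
n(o) = -2*sqrt(2 + o) (n(o) = -2*sqrt(o + 2) = -2*sqrt(2 + o))
X(S) = 2*S**2 (X(S) = S*(2*S) = 2*S**2)
D(b) = 150 + 6*sqrt(6) (D(b) = 3*(2*(-5)**2 - (-2)*sqrt(2 + 4)) = 3*(2*25 - (-2)*sqrt(6)) = 3*(50 + 2*sqrt(6)) = 150 + 6*sqrt(6))
P(G, V) = 150 + 6*sqrt(6)
E(-13, s(7)) - P(-39, -124) = (-13 + 13) - (150 + 6*sqrt(6)) = 0 + (-150 - 6*sqrt(6)) = -150 - 6*sqrt(6)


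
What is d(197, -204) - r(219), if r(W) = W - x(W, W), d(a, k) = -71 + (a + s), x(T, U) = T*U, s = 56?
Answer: 47924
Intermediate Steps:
d(a, k) = -15 + a (d(a, k) = -71 + (a + 56) = -71 + (56 + a) = -15 + a)
r(W) = W - W² (r(W) = W - W*W = W - W²)
d(197, -204) - r(219) = (-15 + 197) - 219*(1 - 1*219) = 182 - 219*(1 - 219) = 182 - 219*(-218) = 182 - 1*(-47742) = 182 + 47742 = 47924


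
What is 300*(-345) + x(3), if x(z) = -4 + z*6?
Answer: -103486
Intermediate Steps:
x(z) = -4 + 6*z
300*(-345) + x(3) = 300*(-345) + (-4 + 6*3) = -103500 + (-4 + 18) = -103500 + 14 = -103486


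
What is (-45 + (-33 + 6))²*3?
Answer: 15552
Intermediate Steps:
(-45 + (-33 + 6))²*3 = (-45 - 27)²*3 = (-72)²*3 = 5184*3 = 15552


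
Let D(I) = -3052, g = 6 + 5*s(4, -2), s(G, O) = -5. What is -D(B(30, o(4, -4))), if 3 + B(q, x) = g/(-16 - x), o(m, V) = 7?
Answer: 3052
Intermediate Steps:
g = -19 (g = 6 + 5*(-5) = 6 - 25 = -19)
B(q, x) = -3 - 19/(-16 - x)
-D(B(30, o(4, -4))) = -1*(-3052) = 3052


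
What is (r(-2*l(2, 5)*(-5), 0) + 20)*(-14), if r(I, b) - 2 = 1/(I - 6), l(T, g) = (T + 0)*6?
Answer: -17563/57 ≈ -308.12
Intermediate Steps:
l(T, g) = 6*T (l(T, g) = T*6 = 6*T)
r(I, b) = 2 + 1/(-6 + I) (r(I, b) = 2 + 1/(I - 6) = 2 + 1/(-6 + I))
(r(-2*l(2, 5)*(-5), 0) + 20)*(-14) = ((-11 + 2*(-12*2*(-5)))/(-6 - 12*2*(-5)) + 20)*(-14) = ((-11 + 2*(-2*12*(-5)))/(-6 - 2*12*(-5)) + 20)*(-14) = ((-11 + 2*(-24*(-5)))/(-6 - 24*(-5)) + 20)*(-14) = ((-11 + 2*120)/(-6 + 120) + 20)*(-14) = ((-11 + 240)/114 + 20)*(-14) = ((1/114)*229 + 20)*(-14) = (229/114 + 20)*(-14) = (2509/114)*(-14) = -17563/57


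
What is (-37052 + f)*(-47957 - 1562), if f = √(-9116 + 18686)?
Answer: 1834777988 - 49519*√9570 ≈ 1.8299e+9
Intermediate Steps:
f = √9570 ≈ 97.826
(-37052 + f)*(-47957 - 1562) = (-37052 + √9570)*(-47957 - 1562) = (-37052 + √9570)*(-49519) = 1834777988 - 49519*√9570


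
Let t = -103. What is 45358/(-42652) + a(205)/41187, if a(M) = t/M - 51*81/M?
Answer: -191576688749/180062562210 ≈ -1.0639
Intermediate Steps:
a(M) = -4234/M (a(M) = -103/M - 51*81/M = -103/M - 4131/M = -4234/M)
45358/(-42652) + a(205)/41187 = 45358/(-42652) - 4234/205/41187 = 45358*(-1/42652) - 4234*1/205*(1/41187) = -22679/21326 - 4234/205*1/41187 = -22679/21326 - 4234/8443335 = -191576688749/180062562210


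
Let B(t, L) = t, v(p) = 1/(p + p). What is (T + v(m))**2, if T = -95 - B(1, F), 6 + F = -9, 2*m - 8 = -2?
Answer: 330625/36 ≈ 9184.0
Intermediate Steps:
m = 3 (m = 4 + (1/2)*(-2) = 4 - 1 = 3)
F = -15 (F = -6 - 9 = -15)
v(p) = 1/(2*p)
T = -96 (T = -95 - 1*1 = -95 - 1 = -96)
(T + v(m))**2 = (-96 + (1/2)/3)**2 = (-96 + (1/2)*(1/3))**2 = (-96 + 1/6)**2 = (-575/6)**2 = 330625/36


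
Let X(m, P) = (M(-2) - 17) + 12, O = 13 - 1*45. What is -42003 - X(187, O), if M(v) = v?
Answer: -41996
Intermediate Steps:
O = -32 (O = 13 - 45 = -32)
X(m, P) = -7 (X(m, P) = (-2 - 17) + 12 = -19 + 12 = -7)
-42003 - X(187, O) = -42003 - 1*(-7) = -42003 + 7 = -41996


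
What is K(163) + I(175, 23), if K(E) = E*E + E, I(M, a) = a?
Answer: 26755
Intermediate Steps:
K(E) = E + E**2 (K(E) = E**2 + E = E + E**2)
K(163) + I(175, 23) = 163*(1 + 163) + 23 = 163*164 + 23 = 26732 + 23 = 26755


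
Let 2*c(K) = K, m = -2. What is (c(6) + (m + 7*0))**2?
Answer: 1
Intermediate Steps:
c(K) = K/2
(c(6) + (m + 7*0))**2 = ((1/2)*6 + (-2 + 7*0))**2 = (3 + (-2 + 0))**2 = (3 - 2)**2 = 1**2 = 1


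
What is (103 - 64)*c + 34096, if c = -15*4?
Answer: 31756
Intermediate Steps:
c = -60
(103 - 64)*c + 34096 = (103 - 64)*(-60) + 34096 = 39*(-60) + 34096 = -2340 + 34096 = 31756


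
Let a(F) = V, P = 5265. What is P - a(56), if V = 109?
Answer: 5156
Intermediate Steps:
a(F) = 109
P - a(56) = 5265 - 1*109 = 5265 - 109 = 5156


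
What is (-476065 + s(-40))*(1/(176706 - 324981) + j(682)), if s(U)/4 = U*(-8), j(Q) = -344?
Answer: 4843433811157/29655 ≈ 1.6333e+8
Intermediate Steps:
s(U) = -32*U (s(U) = 4*(U*(-8)) = 4*(-8*U) = -32*U)
(-476065 + s(-40))*(1/(176706 - 324981) + j(682)) = (-476065 - 32*(-40))*(1/(176706 - 324981) - 344) = (-476065 + 1280)*(1/(-148275) - 344) = -474785*(-1/148275 - 344) = -474785*(-51006601/148275) = 4843433811157/29655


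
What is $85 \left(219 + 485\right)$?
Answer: $59840$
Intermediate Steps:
$85 \left(219 + 485\right) = 85 \cdot 704 = 59840$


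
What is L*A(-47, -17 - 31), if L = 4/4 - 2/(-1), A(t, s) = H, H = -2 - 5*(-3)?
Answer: 39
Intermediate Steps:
H = 13 (H = -2 + 15 = 13)
A(t, s) = 13
L = 3 (L = 4*(¼) - 2*(-1) = 1 + 2 = 3)
L*A(-47, -17 - 31) = 3*13 = 39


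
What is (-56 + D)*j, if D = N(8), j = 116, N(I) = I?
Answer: -5568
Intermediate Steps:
D = 8
(-56 + D)*j = (-56 + 8)*116 = -48*116 = -5568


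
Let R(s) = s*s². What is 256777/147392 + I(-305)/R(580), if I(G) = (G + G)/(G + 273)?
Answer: 2505013841683/1437897395200 ≈ 1.7421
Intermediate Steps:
I(G) = 2*G/(273 + G) (I(G) = (2*G)/(273 + G) = 2*G/(273 + G))
R(s) = s³
256777/147392 + I(-305)/R(580) = 256777/147392 + (2*(-305)/(273 - 305))/(580³) = 256777*(1/147392) + (2*(-305)/(-32))/195112000 = 256777/147392 + (2*(-305)*(-1/32))*(1/195112000) = 256777/147392 + (305/16)*(1/195112000) = 256777/147392 + 61/624358400 = 2505013841683/1437897395200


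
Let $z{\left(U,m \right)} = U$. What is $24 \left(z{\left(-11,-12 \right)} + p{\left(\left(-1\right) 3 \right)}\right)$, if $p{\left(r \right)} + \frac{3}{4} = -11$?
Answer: $-546$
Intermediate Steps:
$p{\left(r \right)} = - \frac{47}{4}$ ($p{\left(r \right)} = - \frac{3}{4} - 11 = - \frac{47}{4}$)
$24 \left(z{\left(-11,-12 \right)} + p{\left(\left(-1\right) 3 \right)}\right) = 24 \left(-11 - \frac{47}{4}\right) = 24 \left(- \frac{91}{4}\right) = -546$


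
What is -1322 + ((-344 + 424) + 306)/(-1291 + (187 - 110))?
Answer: -802647/607 ≈ -1322.3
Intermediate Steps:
-1322 + ((-344 + 424) + 306)/(-1291 + (187 - 110)) = -1322 + (80 + 306)/(-1291 + 77) = -1322 + 386/(-1214) = -1322 + 386*(-1/1214) = -1322 - 193/607 = -802647/607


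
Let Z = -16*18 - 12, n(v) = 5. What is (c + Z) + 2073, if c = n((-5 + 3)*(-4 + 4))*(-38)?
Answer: 1583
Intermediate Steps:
c = -190 (c = 5*(-38) = -190)
Z = -300 (Z = -288 - 12 = -300)
(c + Z) + 2073 = (-190 - 300) + 2073 = -490 + 2073 = 1583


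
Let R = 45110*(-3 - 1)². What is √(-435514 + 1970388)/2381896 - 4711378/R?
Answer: -2355689/360880 + √1534874/2381896 ≈ -6.5271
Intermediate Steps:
R = 721760 (R = 45110*(-4)² = 45110*16 = 721760)
√(-435514 + 1970388)/2381896 - 4711378/R = √(-435514 + 1970388)/2381896 - 4711378/721760 = √1534874*(1/2381896) - 4711378*1/721760 = √1534874/2381896 - 2355689/360880 = -2355689/360880 + √1534874/2381896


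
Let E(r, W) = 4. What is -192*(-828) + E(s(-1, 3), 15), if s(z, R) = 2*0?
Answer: 158980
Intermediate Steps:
s(z, R) = 0
-192*(-828) + E(s(-1, 3), 15) = -192*(-828) + 4 = 158976 + 4 = 158980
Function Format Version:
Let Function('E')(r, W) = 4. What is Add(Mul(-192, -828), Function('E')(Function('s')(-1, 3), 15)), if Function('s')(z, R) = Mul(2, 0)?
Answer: 158980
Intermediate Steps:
Function('s')(z, R) = 0
Add(Mul(-192, -828), Function('E')(Function('s')(-1, 3), 15)) = Add(Mul(-192, -828), 4) = Add(158976, 4) = 158980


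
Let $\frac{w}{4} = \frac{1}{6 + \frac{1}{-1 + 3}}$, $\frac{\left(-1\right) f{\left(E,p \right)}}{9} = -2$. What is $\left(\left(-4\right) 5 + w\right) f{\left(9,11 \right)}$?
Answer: $- \frac{4536}{13} \approx -348.92$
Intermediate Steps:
$f{\left(E,p \right)} = 18$ ($f{\left(E,p \right)} = \left(-9\right) \left(-2\right) = 18$)
$w = \frac{8}{13}$ ($w = \frac{4}{6 + \frac{1}{-1 + 3}} = \frac{4}{6 + \frac{1}{2}} = \frac{4}{\frac{13}{2}} = 4 \cdot \frac{2}{13} = \frac{8}{13} \approx 0.61539$)
$\left(\left(-4\right) 5 + w\right) f{\left(9,11 \right)} = \left(\left(-4\right) 5 + \frac{8}{13}\right) 18 = \left(-20 + \frac{8}{13}\right) 18 = \left(- \frac{252}{13}\right) 18 = - \frac{4536}{13}$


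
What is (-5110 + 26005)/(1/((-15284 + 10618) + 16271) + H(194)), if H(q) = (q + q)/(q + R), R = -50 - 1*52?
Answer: 1859062975/375236 ≈ 4954.4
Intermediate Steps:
R = -102 (R = -50 - 52 = -102)
H(q) = 2*q/(-102 + q) (H(q) = (q + q)/(q - 102) = (2*q)/(-102 + q) = 2*q/(-102 + q))
(-5110 + 26005)/(1/((-15284 + 10618) + 16271) + H(194)) = (-5110 + 26005)/(1/((-15284 + 10618) + 16271) + 2*194/(-102 + 194)) = 20895/(1/(-4666 + 16271) + 2*194/92) = 20895/(1/11605 + 2*194*(1/92)) = 20895/(1/11605 + 97/23) = 20895/(1125708/266915) = 20895*(266915/1125708) = 1859062975/375236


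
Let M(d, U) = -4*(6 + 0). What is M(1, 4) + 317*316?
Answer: 100148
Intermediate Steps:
M(d, U) = -24 (M(d, U) = -4*6 = -24)
M(1, 4) + 317*316 = -24 + 317*316 = -24 + 100172 = 100148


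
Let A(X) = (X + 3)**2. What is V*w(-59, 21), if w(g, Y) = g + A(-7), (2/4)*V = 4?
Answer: -344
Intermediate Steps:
A(X) = (3 + X)**2
V = 8 (V = 2*4 = 8)
w(g, Y) = 16 + g (w(g, Y) = g + (3 - 7)**2 = g + (-4)**2 = g + 16 = 16 + g)
V*w(-59, 21) = 8*(16 - 59) = 8*(-43) = -344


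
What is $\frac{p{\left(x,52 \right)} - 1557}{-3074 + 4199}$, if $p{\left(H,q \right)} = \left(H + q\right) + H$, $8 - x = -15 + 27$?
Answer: $- \frac{1513}{1125} \approx -1.3449$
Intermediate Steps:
$x = -4$ ($x = 8 - \left(-15 + 27\right) = 8 - 12 = -4$)
$p{\left(H,q \right)} = q + 2 H$
$\frac{p{\left(x,52 \right)} - 1557}{-3074 + 4199} = \frac{\left(52 + 2 \left(-4\right)\right) - 1557}{-3074 + 4199} = \frac{\left(52 - 8\right) - 1557}{1125} = \left(44 - 1557\right) \frac{1}{1125} = \left(-1513\right) \frac{1}{1125} = - \frac{1513}{1125}$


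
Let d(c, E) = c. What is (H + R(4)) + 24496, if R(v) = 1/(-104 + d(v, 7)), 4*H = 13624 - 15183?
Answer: 602656/25 ≈ 24106.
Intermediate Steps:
H = -1559/4 (H = (13624 - 15183)/4 = (¼)*(-1559) = -1559/4 ≈ -389.75)
R(v) = 1/(-104 + v)
(H + R(4)) + 24496 = (-1559/4 + 1/(-104 + 4)) + 24496 = (-1559/4 + 1/(-100)) + 24496 = (-1559/4 - 1/100) + 24496 = -9744/25 + 24496 = 602656/25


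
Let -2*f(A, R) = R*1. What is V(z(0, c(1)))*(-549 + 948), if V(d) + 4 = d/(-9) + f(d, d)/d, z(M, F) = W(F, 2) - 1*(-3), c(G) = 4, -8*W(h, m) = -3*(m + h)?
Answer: -8113/4 ≈ -2028.3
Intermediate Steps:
W(h, m) = 3*h/8 + 3*m/8 (W(h, m) = -(-3)*(m + h)/8 = -(-3)*(h + m)/8 = -(-3*h - 3*m)/8 = 3*h/8 + 3*m/8)
z(M, F) = 15/4 + 3*F/8 (z(M, F) = (3*F/8 + (3/8)*2) - 1*(-3) = (3*F/8 + 3/4) + 3 = (3/4 + 3*F/8) + 3 = 15/4 + 3*F/8)
f(A, R) = -R/2
V(d) = -9/2 - d/9 (V(d) = -4 + (d/(-9) + (-d/2)/d) = -4 + (d*(-1/9) - 1/2) = -4 + (-d/9 - 1/2) = -4 + (-1/2 - d/9) = -9/2 - d/9)
V(z(0, c(1)))*(-549 + 948) = (-9/2 - (15/4 + (3/8)*4)/9)*(-549 + 948) = (-9/2 - (15/4 + 3/2)/9)*399 = (-9/2 - 1/9*21/4)*399 = (-9/2 - 7/12)*399 = -61/12*399 = -8113/4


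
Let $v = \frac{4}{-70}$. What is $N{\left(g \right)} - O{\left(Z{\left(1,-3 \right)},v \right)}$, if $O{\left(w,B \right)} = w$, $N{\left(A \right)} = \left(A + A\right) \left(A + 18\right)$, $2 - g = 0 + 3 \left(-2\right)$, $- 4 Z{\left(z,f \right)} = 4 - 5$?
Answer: $\frac{1663}{4} \approx 415.75$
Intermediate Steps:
$v = - \frac{2}{35}$ ($v = 4 \left(- \frac{1}{70}\right) = - \frac{2}{35} \approx -0.057143$)
$Z{\left(z,f \right)} = \frac{1}{4}$ ($Z{\left(z,f \right)} = - \frac{4 - 5}{4} = \left(- \frac{1}{4}\right) \left(-1\right) = \frac{1}{4}$)
$g = 8$ ($g = 2 - \left(0 + 3 \left(-2\right)\right) = 2 - \left(0 - 6\right) = 2 - -6 = 2 + 6 = 8$)
$N{\left(A \right)} = 2 A \left(18 + A\right)$
$N{\left(g \right)} - O{\left(Z{\left(1,-3 \right)},v \right)} = 2 \cdot 8 \left(18 + 8\right) - \frac{1}{4} = 2 \cdot 8 \cdot 26 - \frac{1}{4} = 416 - \frac{1}{4} = \frac{1663}{4}$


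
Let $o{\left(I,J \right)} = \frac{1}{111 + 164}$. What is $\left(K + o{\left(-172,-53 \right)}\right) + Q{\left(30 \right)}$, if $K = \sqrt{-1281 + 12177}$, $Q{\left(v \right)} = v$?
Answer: $\frac{8251}{275} + 4 \sqrt{681} \approx 134.39$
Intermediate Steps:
$o{\left(I,J \right)} = \frac{1}{275}$
$K = 4 \sqrt{681}$ ($K = \sqrt{10896} = 4 \sqrt{681} \approx 104.38$)
$\left(K + o{\left(-172,-53 \right)}\right) + Q{\left(30 \right)} = \left(4 \sqrt{681} + \frac{1}{275}\right) + 30 = \left(\frac{1}{275} + 4 \sqrt{681}\right) + 30 = \frac{8251}{275} + 4 \sqrt{681}$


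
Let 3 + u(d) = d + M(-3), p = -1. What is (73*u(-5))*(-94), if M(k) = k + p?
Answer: 82344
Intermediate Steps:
M(k) = -1 + k (M(k) = k - 1 = -1 + k)
u(d) = -7 + d (u(d) = -3 + (d + (-1 - 3)) = -3 + (d - 4) = -3 + (-4 + d) = -7 + d)
(73*u(-5))*(-94) = (73*(-7 - 5))*(-94) = (73*(-12))*(-94) = -876*(-94) = 82344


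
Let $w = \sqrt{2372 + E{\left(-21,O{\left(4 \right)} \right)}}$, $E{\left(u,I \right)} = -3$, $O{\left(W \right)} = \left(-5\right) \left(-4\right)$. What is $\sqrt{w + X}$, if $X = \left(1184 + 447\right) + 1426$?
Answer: $\sqrt{3057 + \sqrt{2369}} \approx 55.729$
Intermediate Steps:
$O{\left(W \right)} = 20$
$X = 3057$ ($X = 1631 + 1426 = 3057$)
$w = \sqrt{2369}$ ($w = \sqrt{2372 - 3} = \sqrt{2369} \approx 48.672$)
$\sqrt{w + X} = \sqrt{\sqrt{2369} + 3057} = \sqrt{3057 + \sqrt{2369}}$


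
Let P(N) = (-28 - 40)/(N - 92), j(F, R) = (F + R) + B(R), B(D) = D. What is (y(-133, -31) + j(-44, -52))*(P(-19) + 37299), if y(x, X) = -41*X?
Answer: 4649508611/111 ≈ 4.1887e+7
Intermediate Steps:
j(F, R) = F + 2*R (j(F, R) = (F + R) + R = F + 2*R)
P(N) = -68/(-92 + N)
(y(-133, -31) + j(-44, -52))*(P(-19) + 37299) = (-41*(-31) + (-44 + 2*(-52)))*(-68/(-92 - 19) + 37299) = (1271 + (-44 - 104))*(-68/(-111) + 37299) = (1271 - 148)*(-68*(-1/111) + 37299) = 1123*(68/111 + 37299) = 1123*(4140257/111) = 4649508611/111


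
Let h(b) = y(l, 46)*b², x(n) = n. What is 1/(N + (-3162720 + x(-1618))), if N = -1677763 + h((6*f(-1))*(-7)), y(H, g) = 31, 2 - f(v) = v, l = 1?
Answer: -1/4349945 ≈ -2.2989e-7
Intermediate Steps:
f(v) = 2 - v
h(b) = 31*b²
N = -1185607 (N = -1677763 + 31*((6*(2 - 1*(-1)))*(-7))² = -1677763 + 31*((6*(2 + 1))*(-7))² = -1677763 + 31*((6*3)*(-7))² = -1677763 + 31*(18*(-7))² = -1677763 + 31*(-126)² = -1677763 + 31*15876 = -1677763 + 492156 = -1185607)
1/(N + (-3162720 + x(-1618))) = 1/(-1185607 + (-3162720 - 1618)) = 1/(-1185607 - 3164338) = 1/(-4349945) = -1/4349945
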